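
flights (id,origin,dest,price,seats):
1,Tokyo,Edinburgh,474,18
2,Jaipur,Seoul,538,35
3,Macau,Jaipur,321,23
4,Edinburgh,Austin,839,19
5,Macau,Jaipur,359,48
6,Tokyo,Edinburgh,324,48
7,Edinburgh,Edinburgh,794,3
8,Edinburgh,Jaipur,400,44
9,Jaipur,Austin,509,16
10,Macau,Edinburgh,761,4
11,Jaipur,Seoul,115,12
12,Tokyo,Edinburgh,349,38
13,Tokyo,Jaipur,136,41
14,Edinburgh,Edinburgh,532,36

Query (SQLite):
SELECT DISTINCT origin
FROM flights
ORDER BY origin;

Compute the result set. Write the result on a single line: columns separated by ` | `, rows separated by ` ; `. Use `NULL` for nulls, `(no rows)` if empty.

Edinburgh ; Jaipur ; Macau ; Tokyo

Collect distinct origin values from flights.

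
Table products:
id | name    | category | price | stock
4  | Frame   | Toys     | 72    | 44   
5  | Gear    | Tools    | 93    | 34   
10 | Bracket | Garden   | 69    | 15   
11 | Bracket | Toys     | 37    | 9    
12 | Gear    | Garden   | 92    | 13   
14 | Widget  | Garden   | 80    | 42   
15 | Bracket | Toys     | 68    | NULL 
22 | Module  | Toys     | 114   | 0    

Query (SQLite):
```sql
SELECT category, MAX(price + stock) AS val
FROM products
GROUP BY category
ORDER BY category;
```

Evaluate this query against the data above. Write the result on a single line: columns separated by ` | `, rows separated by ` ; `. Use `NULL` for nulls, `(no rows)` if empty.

For each row compute price + stock.
Group by category; take MAX of the expression per group.
  Garden: ids {10, 12, 14} → MAX(price + stock)=122
  Tools: ids {5} → MAX(price + stock)=127
  Toys: ids {4, 11, 15, 22} → MAX(price + stock)=116

Garden | 122 ; Tools | 127 ; Toys | 116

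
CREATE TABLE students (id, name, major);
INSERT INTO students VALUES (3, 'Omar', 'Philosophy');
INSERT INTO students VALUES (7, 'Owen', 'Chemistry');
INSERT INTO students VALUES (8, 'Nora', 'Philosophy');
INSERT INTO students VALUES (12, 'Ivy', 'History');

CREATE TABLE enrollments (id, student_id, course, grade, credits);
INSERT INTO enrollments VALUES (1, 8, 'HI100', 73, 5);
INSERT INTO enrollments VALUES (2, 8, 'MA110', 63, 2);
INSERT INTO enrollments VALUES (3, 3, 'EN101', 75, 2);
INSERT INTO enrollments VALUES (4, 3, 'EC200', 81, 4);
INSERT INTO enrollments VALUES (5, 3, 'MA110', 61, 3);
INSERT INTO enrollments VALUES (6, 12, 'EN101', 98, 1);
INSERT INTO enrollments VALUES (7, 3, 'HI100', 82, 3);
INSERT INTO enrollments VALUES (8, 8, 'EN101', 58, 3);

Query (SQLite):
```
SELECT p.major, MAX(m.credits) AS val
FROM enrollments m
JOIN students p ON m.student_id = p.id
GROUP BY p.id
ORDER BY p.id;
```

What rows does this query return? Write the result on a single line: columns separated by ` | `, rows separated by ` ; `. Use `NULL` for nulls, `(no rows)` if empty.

Philosophy | 4 ; Philosophy | 5 ; History | 1

Join each enrollments row to its students via student_id.
Group joined rows by students.id; compute MAX(m.credits) per group.
  3: ids {3, 4, 5, 7} → MAX(m.credits)=4
  8: ids {1, 2, 8} → MAX(m.credits)=5
  12: ids {6} → MAX(m.credits)=1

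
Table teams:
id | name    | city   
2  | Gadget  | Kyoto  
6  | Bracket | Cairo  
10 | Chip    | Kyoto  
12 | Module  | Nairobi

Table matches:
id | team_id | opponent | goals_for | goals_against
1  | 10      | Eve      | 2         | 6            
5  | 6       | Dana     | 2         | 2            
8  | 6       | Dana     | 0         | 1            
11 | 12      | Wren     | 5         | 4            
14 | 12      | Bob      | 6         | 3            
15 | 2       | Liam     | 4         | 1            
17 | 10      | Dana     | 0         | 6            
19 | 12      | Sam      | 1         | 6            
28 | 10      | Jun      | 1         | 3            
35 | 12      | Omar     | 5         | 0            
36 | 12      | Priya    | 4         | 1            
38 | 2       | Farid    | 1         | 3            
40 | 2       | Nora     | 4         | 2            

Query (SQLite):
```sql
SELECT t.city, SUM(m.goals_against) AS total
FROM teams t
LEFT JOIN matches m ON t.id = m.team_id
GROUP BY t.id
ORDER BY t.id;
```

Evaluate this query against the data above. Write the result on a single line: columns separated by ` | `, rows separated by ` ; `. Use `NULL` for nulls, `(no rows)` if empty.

LEFT JOIN keeps every teams row; unmatched ones get NULL for matches columns.
Group by teams.id and compute SUM(m.goals_against). SUM over an all-NULL group is NULL.
  2: ids {15, 38, 40} → SUM(m.goals_against)=6
  6: ids {5, 8} → SUM(m.goals_against)=3
  10: ids {1, 17, 28} → SUM(m.goals_against)=15
  12: ids {11, 14, 19, 35, 36} → SUM(m.goals_against)=14

Kyoto | 6 ; Cairo | 3 ; Kyoto | 15 ; Nairobi | 14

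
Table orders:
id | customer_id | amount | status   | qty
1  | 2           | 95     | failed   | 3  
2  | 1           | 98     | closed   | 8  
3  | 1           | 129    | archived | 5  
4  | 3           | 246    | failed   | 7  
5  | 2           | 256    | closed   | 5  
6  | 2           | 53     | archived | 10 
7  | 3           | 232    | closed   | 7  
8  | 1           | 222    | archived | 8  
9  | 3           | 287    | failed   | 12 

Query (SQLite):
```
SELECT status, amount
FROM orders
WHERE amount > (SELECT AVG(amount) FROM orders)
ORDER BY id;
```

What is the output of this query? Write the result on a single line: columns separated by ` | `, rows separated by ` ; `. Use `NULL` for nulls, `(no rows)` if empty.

failed | 246 ; closed | 256 ; closed | 232 ; archived | 222 ; failed | 287

Scalar subquery: AVG(amount) over all orders rows = 179.777778 (≈; comparison uses full precision).
Keep rows where amount > that value.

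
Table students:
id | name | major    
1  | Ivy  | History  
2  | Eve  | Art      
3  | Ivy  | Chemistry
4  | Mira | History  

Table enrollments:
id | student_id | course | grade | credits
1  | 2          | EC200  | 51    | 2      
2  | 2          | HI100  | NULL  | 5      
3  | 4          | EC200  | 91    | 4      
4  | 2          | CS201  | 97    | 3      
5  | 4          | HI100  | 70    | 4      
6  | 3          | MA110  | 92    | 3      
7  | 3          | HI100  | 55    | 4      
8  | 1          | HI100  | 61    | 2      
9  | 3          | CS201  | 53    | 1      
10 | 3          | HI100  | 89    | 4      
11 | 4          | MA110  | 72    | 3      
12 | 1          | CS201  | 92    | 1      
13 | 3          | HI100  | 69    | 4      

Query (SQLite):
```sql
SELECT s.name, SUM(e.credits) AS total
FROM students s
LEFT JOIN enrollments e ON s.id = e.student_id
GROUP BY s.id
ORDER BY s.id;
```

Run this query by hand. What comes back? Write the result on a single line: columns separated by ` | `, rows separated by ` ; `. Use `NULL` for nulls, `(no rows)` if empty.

Ivy | 3 ; Eve | 10 ; Ivy | 16 ; Mira | 11

LEFT JOIN keeps every students row; unmatched ones get NULL for enrollments columns.
Group by students.id and compute SUM(e.credits). SUM over an all-NULL group is NULL.
  1: ids {8, 12} → SUM(e.credits)=3
  2: ids {1, 2, 4} → SUM(e.credits)=10
  3: ids {6, 7, 9, 10, 13} → SUM(e.credits)=16
  4: ids {3, 5, 11} → SUM(e.credits)=11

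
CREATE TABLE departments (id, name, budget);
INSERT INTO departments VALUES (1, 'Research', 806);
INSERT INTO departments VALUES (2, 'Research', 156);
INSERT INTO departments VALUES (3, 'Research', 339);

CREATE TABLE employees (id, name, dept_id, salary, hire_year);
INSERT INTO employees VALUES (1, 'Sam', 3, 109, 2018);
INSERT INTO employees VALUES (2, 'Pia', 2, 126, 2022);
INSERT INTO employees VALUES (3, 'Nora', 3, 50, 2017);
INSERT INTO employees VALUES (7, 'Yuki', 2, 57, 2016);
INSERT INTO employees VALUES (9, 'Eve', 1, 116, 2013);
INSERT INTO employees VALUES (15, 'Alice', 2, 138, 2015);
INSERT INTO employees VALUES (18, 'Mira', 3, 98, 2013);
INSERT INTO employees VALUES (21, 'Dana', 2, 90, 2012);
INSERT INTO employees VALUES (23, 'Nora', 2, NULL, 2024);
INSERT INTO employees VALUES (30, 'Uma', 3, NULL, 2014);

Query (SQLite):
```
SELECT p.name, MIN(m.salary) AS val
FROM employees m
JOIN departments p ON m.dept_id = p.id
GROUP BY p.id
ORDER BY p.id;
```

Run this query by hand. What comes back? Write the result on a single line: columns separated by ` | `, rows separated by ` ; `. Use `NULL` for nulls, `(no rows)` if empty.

Research | 116 ; Research | 57 ; Research | 50

Join each employees row to its departments via dept_id.
Group joined rows by departments.id; compute MIN(m.salary) per group.
  1: ids {9} → MIN(m.salary)=116
  2: ids {2, 7, 15, 21, 23} → MIN(m.salary)=57
  3: ids {1, 3, 18, 30} → MIN(m.salary)=50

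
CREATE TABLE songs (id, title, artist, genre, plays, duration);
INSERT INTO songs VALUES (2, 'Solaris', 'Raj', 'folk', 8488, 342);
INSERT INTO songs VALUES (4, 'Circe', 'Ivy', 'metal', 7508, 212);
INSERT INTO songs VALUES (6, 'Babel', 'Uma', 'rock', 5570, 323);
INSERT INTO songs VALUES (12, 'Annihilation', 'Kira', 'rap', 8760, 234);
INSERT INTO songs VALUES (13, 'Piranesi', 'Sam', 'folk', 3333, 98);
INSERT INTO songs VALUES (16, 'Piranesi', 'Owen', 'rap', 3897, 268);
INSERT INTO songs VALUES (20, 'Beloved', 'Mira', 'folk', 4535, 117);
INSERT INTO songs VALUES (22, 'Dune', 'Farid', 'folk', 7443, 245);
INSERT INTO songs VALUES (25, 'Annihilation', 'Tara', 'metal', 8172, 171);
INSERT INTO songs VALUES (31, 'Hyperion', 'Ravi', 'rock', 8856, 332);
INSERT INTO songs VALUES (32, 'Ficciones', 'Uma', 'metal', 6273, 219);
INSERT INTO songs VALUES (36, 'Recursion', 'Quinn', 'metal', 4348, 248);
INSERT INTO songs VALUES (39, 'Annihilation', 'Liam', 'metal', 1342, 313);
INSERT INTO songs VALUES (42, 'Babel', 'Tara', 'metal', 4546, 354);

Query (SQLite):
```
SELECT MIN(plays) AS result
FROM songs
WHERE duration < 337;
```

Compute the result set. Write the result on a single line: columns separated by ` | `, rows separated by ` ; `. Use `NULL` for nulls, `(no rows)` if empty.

Rows where duration < 337 → plays values: [7508, 5570, 8760, 3333, 3897, 4535, 7443, 8172, 8856, 6273, 4348, 1342].
MIN of non-NULL values = 1342.

1342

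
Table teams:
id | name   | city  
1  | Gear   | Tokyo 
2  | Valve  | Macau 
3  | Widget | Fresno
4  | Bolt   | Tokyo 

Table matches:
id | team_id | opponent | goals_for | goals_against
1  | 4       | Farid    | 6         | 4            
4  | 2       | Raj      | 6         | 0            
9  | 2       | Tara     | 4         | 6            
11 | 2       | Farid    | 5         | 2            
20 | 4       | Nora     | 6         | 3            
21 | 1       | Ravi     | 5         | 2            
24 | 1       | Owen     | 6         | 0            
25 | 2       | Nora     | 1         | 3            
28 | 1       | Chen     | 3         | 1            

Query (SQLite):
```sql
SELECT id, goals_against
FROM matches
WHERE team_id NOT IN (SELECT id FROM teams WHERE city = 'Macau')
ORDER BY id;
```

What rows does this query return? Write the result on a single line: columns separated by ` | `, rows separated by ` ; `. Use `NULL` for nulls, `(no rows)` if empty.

1 | 4 ; 20 | 3 ; 21 | 2 ; 24 | 0 ; 28 | 1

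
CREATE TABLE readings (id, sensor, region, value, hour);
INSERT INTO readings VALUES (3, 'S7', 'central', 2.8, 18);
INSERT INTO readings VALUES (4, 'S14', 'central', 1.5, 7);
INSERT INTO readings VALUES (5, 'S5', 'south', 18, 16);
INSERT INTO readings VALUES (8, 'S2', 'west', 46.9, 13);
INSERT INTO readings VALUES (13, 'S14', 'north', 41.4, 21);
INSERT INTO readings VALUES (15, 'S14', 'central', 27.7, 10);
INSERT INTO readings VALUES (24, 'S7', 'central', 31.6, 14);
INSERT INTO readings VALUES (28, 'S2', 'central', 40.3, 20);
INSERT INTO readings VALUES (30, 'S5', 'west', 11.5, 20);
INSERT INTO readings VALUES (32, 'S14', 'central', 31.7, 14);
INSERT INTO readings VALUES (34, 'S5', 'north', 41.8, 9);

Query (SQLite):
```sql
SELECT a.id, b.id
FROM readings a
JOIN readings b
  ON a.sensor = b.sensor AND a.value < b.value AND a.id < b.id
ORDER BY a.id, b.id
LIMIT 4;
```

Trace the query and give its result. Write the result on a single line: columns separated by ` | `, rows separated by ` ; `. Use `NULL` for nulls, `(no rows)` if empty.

3 | 24 ; 4 | 13 ; 4 | 15 ; 4 | 32

Pairs (a,b) with same sensor, a.value < b.value, a.id < b.id.
sensor groups: S14:{4,13,15,32} S2:{8,28} S5:{5,30,34} S7:{3,24}
Ordered by (a.id, b.id); first 4.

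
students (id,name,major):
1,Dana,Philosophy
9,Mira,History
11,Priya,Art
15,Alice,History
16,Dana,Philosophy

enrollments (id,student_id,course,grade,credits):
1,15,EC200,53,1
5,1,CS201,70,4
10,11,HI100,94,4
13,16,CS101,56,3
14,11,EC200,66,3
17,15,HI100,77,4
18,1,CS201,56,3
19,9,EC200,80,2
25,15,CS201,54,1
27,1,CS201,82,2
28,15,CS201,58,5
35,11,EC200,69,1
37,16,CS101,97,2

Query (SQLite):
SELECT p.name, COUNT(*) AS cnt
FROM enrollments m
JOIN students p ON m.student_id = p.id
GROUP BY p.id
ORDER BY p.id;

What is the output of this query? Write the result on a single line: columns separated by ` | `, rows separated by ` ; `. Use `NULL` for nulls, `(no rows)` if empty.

Dana | 3 ; Mira | 1 ; Priya | 3 ; Alice | 4 ; Dana | 2

Join each enrollments row to its students via student_id.
Group joined rows by students.id; compute COUNT(*) per group.
  1: ids {5, 18, 27} → COUNT(*)=3
  9: ids {19} → COUNT(*)=1
  11: ids {10, 14, 35} → COUNT(*)=3
  15: ids {1, 17, 25, 28} → COUNT(*)=4
  16: ids {13, 37} → COUNT(*)=2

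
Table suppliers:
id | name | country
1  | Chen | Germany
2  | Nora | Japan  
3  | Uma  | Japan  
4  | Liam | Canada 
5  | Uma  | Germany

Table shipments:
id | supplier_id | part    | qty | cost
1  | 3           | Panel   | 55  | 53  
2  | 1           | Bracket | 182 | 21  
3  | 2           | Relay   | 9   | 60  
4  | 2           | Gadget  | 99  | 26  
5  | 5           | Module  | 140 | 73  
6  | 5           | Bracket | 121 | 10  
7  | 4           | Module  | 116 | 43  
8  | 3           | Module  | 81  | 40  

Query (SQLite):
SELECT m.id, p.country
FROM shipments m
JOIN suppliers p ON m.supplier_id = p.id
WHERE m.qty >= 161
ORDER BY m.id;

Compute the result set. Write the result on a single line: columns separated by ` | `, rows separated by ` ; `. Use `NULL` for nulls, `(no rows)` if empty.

2 | Germany

Each shipments row matches the suppliers row where supplier_id = suppliers.id.
Then keep rows with m.qty >= 161.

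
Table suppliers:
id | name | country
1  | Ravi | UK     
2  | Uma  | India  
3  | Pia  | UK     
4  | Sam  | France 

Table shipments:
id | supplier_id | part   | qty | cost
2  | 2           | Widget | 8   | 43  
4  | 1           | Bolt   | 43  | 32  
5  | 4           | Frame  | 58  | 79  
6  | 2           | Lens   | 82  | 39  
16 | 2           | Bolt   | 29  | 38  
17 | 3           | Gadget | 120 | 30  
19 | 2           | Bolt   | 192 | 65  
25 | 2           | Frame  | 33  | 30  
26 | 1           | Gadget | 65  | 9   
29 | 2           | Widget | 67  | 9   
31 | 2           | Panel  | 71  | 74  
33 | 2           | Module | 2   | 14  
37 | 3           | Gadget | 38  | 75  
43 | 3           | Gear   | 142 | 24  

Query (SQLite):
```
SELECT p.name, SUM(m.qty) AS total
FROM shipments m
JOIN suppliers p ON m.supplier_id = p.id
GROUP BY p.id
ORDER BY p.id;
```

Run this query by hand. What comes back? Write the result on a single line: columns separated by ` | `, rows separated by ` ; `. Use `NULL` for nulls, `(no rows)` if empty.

Join each shipments row to its suppliers via supplier_id.
Group joined rows by suppliers.id; compute SUM(m.qty) per group.
  1: ids {4, 26} → SUM(m.qty)=108
  2: ids {2, 6, 16, 19, 25, 29, 31, 33} → SUM(m.qty)=484
  3: ids {17, 37, 43} → SUM(m.qty)=300
  4: ids {5} → SUM(m.qty)=58

Ravi | 108 ; Uma | 484 ; Pia | 300 ; Sam | 58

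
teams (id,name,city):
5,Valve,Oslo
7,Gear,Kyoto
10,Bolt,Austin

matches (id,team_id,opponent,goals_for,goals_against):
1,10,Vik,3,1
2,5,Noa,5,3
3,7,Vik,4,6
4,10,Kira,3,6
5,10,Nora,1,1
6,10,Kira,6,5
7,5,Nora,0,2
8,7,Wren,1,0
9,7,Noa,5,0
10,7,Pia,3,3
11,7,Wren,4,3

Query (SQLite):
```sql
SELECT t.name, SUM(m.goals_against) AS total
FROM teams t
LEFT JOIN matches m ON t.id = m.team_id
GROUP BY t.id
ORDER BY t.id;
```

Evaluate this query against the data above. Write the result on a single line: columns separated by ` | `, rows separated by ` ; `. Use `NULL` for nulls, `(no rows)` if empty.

LEFT JOIN keeps every teams row; unmatched ones get NULL for matches columns.
Group by teams.id and compute SUM(m.goals_against). SUM over an all-NULL group is NULL.
  5: ids {2, 7} → SUM(m.goals_against)=5
  7: ids {3, 8, 9, 10, 11} → SUM(m.goals_against)=12
  10: ids {1, 4, 5, 6} → SUM(m.goals_against)=13

Valve | 5 ; Gear | 12 ; Bolt | 13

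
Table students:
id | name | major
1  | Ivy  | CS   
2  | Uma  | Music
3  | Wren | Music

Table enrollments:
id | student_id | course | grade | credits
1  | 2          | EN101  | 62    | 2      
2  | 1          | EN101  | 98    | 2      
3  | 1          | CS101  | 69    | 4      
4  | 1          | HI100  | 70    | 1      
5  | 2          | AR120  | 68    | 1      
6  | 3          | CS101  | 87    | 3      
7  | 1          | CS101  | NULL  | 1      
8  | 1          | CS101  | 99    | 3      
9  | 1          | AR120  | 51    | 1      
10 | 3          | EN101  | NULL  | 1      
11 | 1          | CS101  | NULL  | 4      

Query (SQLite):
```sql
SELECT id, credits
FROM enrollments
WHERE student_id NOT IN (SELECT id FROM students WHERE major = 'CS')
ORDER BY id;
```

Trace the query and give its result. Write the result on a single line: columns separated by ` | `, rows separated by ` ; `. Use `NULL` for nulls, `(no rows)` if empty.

Inner query: students.id where major = 'CS'.
Outer: keep enrollments rows whose student_id is not in that set.
Inner query → {1}

1 | 2 ; 5 | 1 ; 6 | 3 ; 10 | 1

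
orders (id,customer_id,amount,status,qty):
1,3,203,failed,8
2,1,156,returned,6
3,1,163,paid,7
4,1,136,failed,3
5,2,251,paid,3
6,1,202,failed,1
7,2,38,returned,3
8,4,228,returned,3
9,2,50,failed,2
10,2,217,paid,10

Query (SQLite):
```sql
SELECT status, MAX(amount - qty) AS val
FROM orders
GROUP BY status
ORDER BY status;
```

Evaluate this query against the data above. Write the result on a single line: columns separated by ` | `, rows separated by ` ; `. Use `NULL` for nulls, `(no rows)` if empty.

failed | 201 ; paid | 248 ; returned | 225

For each row compute amount - qty.
Group by status; take MAX of the expression per group.
  failed: ids {1, 4, 6, 9} → MAX(amount - qty)=201
  paid: ids {3, 5, 10} → MAX(amount - qty)=248
  returned: ids {2, 7, 8} → MAX(amount - qty)=225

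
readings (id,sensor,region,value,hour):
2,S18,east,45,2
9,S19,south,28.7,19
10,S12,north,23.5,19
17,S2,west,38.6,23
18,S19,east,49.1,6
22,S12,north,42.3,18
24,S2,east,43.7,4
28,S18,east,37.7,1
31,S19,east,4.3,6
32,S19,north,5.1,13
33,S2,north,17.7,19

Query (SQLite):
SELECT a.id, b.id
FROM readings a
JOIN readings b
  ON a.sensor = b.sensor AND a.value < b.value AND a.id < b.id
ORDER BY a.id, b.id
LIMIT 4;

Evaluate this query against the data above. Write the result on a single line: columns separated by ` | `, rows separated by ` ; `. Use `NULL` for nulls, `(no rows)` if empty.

Pairs (a,b) with same sensor, a.value < b.value, a.id < b.id.
sensor groups: S12:{10,22} S18:{2,28} S19:{9,18,31,32} S2:{17,24,33}
Ordered by (a.id, b.id); first 4.

9 | 18 ; 10 | 22 ; 17 | 24 ; 31 | 32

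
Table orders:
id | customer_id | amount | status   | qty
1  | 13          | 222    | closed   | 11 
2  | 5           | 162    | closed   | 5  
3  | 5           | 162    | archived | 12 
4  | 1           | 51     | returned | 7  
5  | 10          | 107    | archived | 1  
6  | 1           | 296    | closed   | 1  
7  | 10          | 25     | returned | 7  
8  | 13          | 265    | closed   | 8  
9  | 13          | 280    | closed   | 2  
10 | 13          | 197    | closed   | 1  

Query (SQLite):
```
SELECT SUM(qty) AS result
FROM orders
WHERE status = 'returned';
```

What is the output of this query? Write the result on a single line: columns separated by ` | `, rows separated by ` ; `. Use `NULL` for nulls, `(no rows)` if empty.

14

Rows where status='returned' → qty values: [7, 7].
SUM of non-NULL values = 14.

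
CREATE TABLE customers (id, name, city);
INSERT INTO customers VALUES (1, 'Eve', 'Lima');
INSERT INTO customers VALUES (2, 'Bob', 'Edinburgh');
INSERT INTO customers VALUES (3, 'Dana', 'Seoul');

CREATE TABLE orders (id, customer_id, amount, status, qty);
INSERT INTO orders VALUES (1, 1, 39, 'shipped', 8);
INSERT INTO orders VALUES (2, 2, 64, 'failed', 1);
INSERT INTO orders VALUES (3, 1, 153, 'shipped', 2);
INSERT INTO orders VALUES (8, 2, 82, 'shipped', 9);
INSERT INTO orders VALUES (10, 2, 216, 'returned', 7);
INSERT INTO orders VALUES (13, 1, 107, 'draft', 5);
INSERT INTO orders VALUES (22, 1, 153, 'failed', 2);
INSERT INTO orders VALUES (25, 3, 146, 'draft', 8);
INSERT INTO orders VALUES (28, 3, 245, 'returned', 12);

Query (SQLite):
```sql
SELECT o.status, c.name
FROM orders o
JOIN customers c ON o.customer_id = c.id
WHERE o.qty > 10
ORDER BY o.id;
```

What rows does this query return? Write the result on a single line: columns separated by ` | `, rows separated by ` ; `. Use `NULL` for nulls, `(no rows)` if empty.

returned | Dana

Each orders row matches the customers row where customer_id = customers.id.
Then keep rows with o.qty > 10.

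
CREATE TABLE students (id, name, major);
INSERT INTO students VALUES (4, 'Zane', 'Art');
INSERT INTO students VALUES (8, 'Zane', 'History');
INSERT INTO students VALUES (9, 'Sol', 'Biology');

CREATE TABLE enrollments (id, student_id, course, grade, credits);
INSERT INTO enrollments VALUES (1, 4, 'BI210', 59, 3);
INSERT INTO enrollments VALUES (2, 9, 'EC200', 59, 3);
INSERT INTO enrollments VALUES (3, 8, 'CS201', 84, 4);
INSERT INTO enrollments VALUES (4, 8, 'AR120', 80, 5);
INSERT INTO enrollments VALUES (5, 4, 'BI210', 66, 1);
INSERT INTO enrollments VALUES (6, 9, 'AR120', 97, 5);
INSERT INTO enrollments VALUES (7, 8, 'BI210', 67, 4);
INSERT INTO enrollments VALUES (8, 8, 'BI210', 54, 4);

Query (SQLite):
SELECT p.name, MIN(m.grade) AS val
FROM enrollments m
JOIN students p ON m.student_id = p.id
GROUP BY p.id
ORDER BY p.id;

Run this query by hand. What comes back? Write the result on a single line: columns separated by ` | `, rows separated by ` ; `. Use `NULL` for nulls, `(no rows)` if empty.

Zane | 59 ; Zane | 54 ; Sol | 59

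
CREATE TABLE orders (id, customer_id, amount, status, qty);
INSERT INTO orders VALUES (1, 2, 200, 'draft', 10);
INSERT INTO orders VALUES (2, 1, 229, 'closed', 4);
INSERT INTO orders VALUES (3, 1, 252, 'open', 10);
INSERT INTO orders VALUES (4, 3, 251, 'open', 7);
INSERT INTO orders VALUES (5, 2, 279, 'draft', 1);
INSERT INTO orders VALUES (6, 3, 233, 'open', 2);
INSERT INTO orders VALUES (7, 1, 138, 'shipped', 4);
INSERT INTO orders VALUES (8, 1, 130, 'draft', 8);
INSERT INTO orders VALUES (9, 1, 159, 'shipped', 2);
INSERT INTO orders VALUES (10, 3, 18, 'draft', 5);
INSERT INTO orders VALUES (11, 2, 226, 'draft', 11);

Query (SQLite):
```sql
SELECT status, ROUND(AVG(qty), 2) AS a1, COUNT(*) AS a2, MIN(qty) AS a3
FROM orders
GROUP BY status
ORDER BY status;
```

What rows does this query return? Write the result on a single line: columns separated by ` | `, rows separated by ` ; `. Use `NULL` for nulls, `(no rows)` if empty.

closed | 4 | 1 | 4 ; draft | 7 | 5 | 1 ; open | 6.33 | 3 | 2 ; shipped | 3 | 2 | 2

Group orders by status.
Per group compute: ROUND(AVG(qty), 2), COUNT(*), MIN(qty).
  closed: ids {2} → ROUND(AVG(qty), 2)=4, COUNT(*)=1, MIN(qty)=4
  draft: ids {1, 5, 8, 10, 11} → ROUND(AVG(qty), 2)=7, COUNT(*)=5, MIN(qty)=1
  open: ids {3, 4, 6} → ROUND(AVG(qty), 2)=6.33, COUNT(*)=3, MIN(qty)=2
  shipped: ids {7, 9} → ROUND(AVG(qty), 2)=3, COUNT(*)=2, MIN(qty)=2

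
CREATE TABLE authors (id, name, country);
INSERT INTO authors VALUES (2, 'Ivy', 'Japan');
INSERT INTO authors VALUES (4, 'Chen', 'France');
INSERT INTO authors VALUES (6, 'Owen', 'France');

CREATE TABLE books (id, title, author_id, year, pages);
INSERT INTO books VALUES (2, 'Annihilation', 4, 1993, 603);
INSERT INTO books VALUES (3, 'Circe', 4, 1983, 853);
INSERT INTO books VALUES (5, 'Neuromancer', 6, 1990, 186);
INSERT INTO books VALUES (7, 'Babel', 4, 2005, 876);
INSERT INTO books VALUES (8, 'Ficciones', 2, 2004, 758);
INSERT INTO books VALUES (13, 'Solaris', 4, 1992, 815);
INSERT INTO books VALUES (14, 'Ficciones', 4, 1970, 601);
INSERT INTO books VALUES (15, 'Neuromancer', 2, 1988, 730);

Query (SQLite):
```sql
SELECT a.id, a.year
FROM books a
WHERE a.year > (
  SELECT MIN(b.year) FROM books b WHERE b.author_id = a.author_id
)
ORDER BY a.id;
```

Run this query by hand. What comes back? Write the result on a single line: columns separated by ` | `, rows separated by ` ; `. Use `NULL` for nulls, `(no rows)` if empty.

For each books row a, compute MIN(year) over rows sharing a.author_id.
Keep row a if a.year > that per-group MIN.
  author_id=2: MIN(year) = 1988
  author_id=4: MIN(year) = 1970
  author_id=6: MIN(year) = 1990

2 | 1993 ; 3 | 1983 ; 7 | 2005 ; 8 | 2004 ; 13 | 1992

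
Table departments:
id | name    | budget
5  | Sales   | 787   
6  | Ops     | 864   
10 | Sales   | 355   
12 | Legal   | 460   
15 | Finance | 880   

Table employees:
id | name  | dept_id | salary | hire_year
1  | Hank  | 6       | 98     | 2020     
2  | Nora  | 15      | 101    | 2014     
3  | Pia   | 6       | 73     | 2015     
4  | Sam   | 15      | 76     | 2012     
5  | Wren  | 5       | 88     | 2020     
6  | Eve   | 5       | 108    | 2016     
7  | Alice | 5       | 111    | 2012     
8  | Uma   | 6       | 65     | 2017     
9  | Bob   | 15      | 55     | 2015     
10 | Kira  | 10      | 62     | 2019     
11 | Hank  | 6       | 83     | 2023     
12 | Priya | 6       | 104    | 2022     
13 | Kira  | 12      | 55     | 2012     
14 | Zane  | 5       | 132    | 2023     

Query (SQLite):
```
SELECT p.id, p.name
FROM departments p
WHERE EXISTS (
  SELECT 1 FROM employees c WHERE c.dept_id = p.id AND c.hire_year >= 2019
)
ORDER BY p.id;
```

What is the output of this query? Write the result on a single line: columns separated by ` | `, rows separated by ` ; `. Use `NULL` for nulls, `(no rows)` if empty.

For each departments row, check whether any employees with matching dept_id has hire_year >= 2019.
Keep rows where that is true.

5 | Sales ; 6 | Ops ; 10 | Sales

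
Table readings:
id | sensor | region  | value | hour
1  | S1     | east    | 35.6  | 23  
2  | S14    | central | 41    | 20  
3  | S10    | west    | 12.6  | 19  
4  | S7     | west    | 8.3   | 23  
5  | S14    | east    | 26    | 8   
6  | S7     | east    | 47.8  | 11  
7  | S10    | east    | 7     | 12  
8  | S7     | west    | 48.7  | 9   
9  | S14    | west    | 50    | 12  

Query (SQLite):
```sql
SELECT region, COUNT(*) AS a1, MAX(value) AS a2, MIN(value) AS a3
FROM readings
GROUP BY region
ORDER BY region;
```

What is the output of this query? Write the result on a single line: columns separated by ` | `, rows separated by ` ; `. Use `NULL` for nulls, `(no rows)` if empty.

Group readings by region.
Per group compute: COUNT(*), MAX(value), MIN(value).
  central: ids {2} → COUNT(*)=1, MAX(value)=41, MIN(value)=41
  east: ids {1, 5, 6, 7} → COUNT(*)=4, MAX(value)=47.8, MIN(value)=7
  west: ids {3, 4, 8, 9} → COUNT(*)=4, MAX(value)=50, MIN(value)=8.3

central | 1 | 41 | 41 ; east | 4 | 47.8 | 7 ; west | 4 | 50 | 8.3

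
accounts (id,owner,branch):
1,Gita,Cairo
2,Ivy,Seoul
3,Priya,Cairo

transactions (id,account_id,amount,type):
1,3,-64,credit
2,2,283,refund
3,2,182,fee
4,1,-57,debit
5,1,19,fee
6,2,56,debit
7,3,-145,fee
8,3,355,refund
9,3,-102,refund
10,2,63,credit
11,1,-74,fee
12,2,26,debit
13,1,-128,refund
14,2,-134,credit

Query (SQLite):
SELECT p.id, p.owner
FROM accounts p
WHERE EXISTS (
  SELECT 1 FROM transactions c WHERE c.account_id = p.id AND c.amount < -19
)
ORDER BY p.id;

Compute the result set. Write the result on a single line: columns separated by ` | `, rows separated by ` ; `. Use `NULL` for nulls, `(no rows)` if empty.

For each accounts row, check whether any transactions with matching account_id has amount < -19.
Keep rows where that is true.

1 | Gita ; 2 | Ivy ; 3 | Priya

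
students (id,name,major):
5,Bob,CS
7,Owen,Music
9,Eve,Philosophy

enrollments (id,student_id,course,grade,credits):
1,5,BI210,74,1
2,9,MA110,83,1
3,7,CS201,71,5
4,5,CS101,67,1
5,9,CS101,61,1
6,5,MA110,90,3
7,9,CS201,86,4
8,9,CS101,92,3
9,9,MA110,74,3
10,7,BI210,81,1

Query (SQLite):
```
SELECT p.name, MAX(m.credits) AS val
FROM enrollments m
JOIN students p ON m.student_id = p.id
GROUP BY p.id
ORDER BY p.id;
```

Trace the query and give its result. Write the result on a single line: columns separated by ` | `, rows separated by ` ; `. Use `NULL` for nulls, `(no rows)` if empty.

Join each enrollments row to its students via student_id.
Group joined rows by students.id; compute MAX(m.credits) per group.
  5: ids {1, 4, 6} → MAX(m.credits)=3
  7: ids {3, 10} → MAX(m.credits)=5
  9: ids {2, 5, 7, 8, 9} → MAX(m.credits)=4

Bob | 3 ; Owen | 5 ; Eve | 4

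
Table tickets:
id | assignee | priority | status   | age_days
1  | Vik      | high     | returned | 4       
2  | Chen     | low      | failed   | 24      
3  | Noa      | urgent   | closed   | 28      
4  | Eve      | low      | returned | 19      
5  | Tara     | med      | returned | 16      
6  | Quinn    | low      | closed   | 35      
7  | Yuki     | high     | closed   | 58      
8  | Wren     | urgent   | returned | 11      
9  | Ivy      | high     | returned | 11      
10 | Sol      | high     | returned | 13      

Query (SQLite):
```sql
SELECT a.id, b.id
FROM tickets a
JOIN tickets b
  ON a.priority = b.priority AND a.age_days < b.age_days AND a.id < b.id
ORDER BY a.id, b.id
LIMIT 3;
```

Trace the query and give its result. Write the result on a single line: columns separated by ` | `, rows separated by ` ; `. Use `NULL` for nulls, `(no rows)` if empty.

1 | 7 ; 1 | 9 ; 1 | 10

Pairs (a,b) with same priority, a.age_days < b.age_days, a.id < b.id.
priority groups: high:{1,7,9,10} low:{2,4,6} med:{5} urgent:{3,8}
Ordered by (a.id, b.id); first 3.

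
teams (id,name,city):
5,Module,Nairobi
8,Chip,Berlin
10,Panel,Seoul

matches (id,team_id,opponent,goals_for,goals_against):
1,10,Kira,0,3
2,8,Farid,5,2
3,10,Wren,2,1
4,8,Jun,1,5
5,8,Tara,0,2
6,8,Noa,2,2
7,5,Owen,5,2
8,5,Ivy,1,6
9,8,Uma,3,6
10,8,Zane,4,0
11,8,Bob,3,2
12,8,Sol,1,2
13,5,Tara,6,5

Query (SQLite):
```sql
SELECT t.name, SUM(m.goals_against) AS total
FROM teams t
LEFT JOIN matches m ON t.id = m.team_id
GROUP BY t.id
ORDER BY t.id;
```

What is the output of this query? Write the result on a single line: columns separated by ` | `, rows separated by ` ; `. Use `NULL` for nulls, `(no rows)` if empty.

Module | 13 ; Chip | 21 ; Panel | 4

LEFT JOIN keeps every teams row; unmatched ones get NULL for matches columns.
Group by teams.id and compute SUM(m.goals_against). SUM over an all-NULL group is NULL.
  5: ids {7, 8, 13} → SUM(m.goals_against)=13
  8: ids {2, 4, 5, 6, 9, 10, 11, 12} → SUM(m.goals_against)=21
  10: ids {1, 3} → SUM(m.goals_against)=4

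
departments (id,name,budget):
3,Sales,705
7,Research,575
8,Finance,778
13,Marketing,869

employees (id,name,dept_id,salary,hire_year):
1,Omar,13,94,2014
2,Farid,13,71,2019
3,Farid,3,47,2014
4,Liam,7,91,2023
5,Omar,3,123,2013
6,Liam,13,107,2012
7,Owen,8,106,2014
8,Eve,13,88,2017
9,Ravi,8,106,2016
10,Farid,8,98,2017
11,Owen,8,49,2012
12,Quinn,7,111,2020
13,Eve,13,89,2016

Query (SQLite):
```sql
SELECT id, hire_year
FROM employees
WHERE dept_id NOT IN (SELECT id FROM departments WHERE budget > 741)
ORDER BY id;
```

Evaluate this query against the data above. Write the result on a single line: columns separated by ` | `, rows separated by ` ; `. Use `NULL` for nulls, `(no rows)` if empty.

3 | 2014 ; 4 | 2023 ; 5 | 2013 ; 12 | 2020

Inner query: departments.id where budget > 741.
Outer: keep employees rows whose dept_id is not in that set.
Inner query → {8, 13}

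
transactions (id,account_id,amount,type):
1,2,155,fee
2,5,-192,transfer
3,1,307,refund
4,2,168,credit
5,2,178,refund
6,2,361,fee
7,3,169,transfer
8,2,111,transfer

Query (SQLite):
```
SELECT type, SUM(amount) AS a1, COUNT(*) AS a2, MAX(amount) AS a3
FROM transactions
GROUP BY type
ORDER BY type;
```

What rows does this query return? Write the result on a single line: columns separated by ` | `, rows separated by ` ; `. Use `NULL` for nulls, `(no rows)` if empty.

Group transactions by type.
Per group compute: SUM(amount), COUNT(*), MAX(amount).
  credit: ids {4} → SUM(amount)=168, COUNT(*)=1, MAX(amount)=168
  fee: ids {1, 6} → SUM(amount)=516, COUNT(*)=2, MAX(amount)=361
  refund: ids {3, 5} → SUM(amount)=485, COUNT(*)=2, MAX(amount)=307
  transfer: ids {2, 7, 8} → SUM(amount)=88, COUNT(*)=3, MAX(amount)=169

credit | 168 | 1 | 168 ; fee | 516 | 2 | 361 ; refund | 485 | 2 | 307 ; transfer | 88 | 3 | 169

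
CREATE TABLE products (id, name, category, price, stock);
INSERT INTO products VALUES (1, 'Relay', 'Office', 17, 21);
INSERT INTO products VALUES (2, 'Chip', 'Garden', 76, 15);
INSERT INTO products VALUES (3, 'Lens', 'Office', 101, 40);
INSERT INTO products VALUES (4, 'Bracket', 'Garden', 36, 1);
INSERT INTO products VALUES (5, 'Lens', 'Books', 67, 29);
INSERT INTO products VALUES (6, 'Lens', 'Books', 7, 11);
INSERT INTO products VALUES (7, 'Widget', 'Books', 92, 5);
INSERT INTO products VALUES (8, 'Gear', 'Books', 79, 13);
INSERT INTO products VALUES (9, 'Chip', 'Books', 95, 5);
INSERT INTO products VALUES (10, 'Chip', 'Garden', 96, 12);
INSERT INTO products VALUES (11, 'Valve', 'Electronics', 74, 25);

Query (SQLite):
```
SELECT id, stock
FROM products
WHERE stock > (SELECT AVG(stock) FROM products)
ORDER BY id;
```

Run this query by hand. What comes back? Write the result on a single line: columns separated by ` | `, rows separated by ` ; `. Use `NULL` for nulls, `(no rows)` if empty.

1 | 21 ; 3 | 40 ; 5 | 29 ; 11 | 25

Scalar subquery: AVG(stock) over all products rows = 16.090909 (≈; comparison uses full precision).
Keep rows where stock > that value.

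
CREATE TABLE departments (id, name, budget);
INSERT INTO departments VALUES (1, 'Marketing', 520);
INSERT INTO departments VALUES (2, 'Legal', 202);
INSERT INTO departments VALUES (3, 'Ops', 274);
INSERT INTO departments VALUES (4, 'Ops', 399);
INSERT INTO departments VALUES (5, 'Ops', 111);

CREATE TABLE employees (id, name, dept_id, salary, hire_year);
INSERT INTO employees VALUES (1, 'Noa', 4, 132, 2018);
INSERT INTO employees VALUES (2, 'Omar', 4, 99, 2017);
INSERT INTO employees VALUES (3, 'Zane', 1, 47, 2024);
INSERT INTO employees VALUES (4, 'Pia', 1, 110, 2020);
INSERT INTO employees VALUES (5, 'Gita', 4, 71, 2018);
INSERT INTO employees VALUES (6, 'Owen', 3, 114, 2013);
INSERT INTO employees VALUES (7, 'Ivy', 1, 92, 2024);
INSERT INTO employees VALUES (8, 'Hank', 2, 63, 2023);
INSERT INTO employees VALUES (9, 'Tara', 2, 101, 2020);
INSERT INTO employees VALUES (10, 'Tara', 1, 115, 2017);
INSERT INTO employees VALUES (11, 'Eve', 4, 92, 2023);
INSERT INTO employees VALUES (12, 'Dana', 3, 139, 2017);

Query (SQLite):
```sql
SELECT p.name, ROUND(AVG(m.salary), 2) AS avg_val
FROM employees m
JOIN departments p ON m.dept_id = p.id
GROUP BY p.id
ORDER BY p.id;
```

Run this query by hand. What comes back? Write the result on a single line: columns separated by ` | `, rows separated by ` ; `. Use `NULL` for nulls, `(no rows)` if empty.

Marketing | 91 ; Legal | 82 ; Ops | 126.5 ; Ops | 98.5

Join each employees row to its departments via dept_id.
Group joined rows by departments.id; compute ROUND(AVG(m.salary), 2) per group.
  1: ids {3, 4, 7, 10} → ROUND(AVG(m.salary), 2)=91
  2: ids {8, 9} → ROUND(AVG(m.salary), 2)=82
  3: ids {6, 12} → ROUND(AVG(m.salary), 2)=126.5
  4: ids {1, 2, 5, 11} → ROUND(AVG(m.salary), 2)=98.5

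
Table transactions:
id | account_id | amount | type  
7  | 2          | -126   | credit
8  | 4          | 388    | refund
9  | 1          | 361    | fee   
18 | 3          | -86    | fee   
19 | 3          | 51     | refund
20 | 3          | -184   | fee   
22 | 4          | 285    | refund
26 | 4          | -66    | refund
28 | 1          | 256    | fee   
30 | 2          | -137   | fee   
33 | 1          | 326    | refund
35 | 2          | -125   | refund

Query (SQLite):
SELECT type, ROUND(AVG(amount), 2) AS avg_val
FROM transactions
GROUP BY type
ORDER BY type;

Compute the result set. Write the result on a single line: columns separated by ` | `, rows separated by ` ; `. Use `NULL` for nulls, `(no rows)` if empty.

Partition transactions by type; compute ROUND(AVG(amount), 2) within each group.
  credit: ids {7} → ROUND(AVG(amount), 2)=-126
  fee: ids {9, 18, 20, 28, 30} → ROUND(AVG(amount), 2)=42
  refund: ids {8, 19, 22, 26, 33, 35} → ROUND(AVG(amount), 2)=143.17

credit | -126 ; fee | 42 ; refund | 143.17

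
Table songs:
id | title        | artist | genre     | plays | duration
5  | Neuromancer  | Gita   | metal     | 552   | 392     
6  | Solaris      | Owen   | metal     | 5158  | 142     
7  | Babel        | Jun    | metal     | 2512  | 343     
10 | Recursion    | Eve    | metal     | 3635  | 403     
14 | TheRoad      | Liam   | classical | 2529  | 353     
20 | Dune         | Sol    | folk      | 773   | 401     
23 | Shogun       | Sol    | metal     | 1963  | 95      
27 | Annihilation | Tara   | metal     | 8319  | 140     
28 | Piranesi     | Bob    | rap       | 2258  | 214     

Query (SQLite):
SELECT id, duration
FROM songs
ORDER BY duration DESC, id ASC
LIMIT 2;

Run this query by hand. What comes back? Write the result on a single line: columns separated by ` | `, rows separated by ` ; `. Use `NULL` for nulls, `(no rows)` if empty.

10 | 403 ; 20 | 401

Sort by duration desc, tiebreak id asc: (403, id=10), (401, id=20), (392, id=5), (353, id=14), (343, id=7) …. Take first 2.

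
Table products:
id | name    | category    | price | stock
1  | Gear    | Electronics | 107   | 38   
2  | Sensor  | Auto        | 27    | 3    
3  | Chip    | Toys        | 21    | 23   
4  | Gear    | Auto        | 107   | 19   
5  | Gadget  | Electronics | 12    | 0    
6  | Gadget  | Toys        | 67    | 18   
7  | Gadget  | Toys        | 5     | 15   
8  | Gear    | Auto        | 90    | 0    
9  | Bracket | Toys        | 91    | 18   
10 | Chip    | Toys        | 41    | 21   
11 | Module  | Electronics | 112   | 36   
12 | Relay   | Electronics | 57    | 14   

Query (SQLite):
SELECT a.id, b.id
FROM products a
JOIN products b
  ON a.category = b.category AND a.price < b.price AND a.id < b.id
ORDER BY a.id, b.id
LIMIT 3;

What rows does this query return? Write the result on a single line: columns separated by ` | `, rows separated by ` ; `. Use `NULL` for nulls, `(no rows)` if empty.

Pairs (a,b) with same category, a.price < b.price, a.id < b.id.
category groups: Auto:{2,4,8} Electronics:{1,5,11,12} Toys:{3,6,7,9,10}
Ordered by (a.id, b.id); first 3.

1 | 11 ; 2 | 4 ; 2 | 8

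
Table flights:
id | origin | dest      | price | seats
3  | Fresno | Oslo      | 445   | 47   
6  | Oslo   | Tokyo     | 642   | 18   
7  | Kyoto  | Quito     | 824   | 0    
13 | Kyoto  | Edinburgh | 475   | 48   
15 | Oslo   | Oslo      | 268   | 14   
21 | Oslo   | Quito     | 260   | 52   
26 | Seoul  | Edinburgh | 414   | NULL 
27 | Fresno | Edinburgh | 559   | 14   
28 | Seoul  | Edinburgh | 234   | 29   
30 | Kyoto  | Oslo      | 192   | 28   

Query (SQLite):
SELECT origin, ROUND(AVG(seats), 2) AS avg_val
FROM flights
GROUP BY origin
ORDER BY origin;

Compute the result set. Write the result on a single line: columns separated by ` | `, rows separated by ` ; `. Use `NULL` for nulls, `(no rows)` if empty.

Fresno | 30.5 ; Kyoto | 25.33 ; Oslo | 28 ; Seoul | 29

Partition flights by origin; compute ROUND(AVG(seats), 2) within each group.
  Fresno: ids {3, 27} → ROUND(AVG(seats), 2)=30.5
  Kyoto: ids {7, 13, 30} → ROUND(AVG(seats), 2)=25.33
  Oslo: ids {6, 15, 21} → ROUND(AVG(seats), 2)=28
  Seoul: ids {26, 28} → ROUND(AVG(seats), 2)=29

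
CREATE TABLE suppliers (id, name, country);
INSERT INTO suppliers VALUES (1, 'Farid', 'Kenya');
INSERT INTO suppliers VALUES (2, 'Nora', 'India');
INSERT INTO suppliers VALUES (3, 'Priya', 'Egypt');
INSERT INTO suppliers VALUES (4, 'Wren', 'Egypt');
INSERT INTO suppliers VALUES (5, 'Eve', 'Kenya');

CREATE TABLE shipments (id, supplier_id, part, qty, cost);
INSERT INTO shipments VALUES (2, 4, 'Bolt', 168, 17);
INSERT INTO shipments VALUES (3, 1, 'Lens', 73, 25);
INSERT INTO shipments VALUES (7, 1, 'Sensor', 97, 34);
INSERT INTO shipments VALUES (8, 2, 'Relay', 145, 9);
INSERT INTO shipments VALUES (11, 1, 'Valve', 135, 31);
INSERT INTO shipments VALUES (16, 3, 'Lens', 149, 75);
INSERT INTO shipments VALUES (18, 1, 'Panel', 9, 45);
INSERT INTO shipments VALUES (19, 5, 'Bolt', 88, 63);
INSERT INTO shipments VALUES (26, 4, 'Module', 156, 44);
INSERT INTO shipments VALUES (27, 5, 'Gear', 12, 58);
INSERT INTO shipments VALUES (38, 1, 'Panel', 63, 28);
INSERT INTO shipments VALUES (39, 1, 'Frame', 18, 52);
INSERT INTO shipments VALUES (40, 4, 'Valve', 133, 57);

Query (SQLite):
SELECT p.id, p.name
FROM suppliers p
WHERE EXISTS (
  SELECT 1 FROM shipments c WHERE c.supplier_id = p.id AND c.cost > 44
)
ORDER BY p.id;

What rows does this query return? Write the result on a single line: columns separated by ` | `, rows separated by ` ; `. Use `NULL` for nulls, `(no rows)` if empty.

1 | Farid ; 3 | Priya ; 4 | Wren ; 5 | Eve

For each suppliers row, check whether any shipments with matching supplier_id has cost > 44.
Keep rows where that is true.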